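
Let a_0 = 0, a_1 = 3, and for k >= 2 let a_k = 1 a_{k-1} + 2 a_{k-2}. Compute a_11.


Iterating the recurrence forward:
a_0 = 0
a_1 = 3
a_2 = 1*3 + 2*0 = 3
a_3 = 1*3 + 2*3 = 9
a_4 = 1*9 + 2*3 = 15
a_5 = 1*15 + 2*9 = 33
a_6 = 1*33 + 2*15 = 63
a_7 = 1*63 + 2*33 = 129
a_8 = 1*129 + 2*63 = 255
a_9 = 1*255 + 2*129 = 513
a_10 = 1*513 + 2*255 = 1023
a_11 = 1*1023 + 2*513 = 2049
So a_11 = 2049.

2049


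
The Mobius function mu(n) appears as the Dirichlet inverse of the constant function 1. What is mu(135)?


135 has a squared prime factor, so mu(135) = 0.
Factorization reveals a repeated prime.

0


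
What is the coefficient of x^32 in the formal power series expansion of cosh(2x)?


The Maclaurin series is cosh(t) = sum_{m>=0} t^(2m) / (2m)!, so substituting t = 2x, only even powers of x are nonzero, with coefficient of x^(2m) equal to 2^(2m) / (2m)!.
For x^32 the coefficient is 2^32/32! = 4294967296/263130836933693530167218012160000000 = 2/122529844256906551386796875.

2/122529844256906551386796875


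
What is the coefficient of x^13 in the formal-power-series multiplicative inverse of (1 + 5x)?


The inverse is 1/(1 + 5x). Apply the geometric identity 1/(1 - y) = sum_{k>=0} y^k with y = -5x:
1/(1 + 5x) = sum_{k>=0} (-5)^k x^k.
So the coefficient of x^13 is (-5)^13 = -1220703125.

-1220703125


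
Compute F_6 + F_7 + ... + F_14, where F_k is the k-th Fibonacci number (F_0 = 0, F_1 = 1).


Use the identity sum_{k=0}^{N} F_k = F_{N+2} - 1 (which follows from F_{k+2} - F_{k+1} = F_k). Then
sum_{k=6}^{14} F_k = (F_{16} - 1) - (F_{7} - 1) = F_{16} - F_{7}.
Computing: F_{16} = 987, F_{7} = 13, so
Sum = 987 - 13 = 974.

974


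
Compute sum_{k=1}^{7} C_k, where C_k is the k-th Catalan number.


C_1 through C_7: 1, 2, 5, 14, 42, 132, 429
Sum = 1 + 2 + 5 + 14 + 42 + 132 + 429
= 625

625


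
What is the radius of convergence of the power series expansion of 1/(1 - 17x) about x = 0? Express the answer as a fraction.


Expanding 1/(1 - 17x) = sum_{k>=0} 17^k x^k, the series converges when |17x| < 1, i.e., |x| < 1/17.
So the radius of convergence is 1/17 = 1/17.

1/17


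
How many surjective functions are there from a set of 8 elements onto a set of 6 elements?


By inclusion-exclusion on which target elements are missed, the number of surjections from an n-set onto a k-set is
surj(n, k) = sum_{j=0}^{k} (-1)^j C(k, j) (k - j)^n.
Equivalently surj(n, k) = k! * S(n, k), where S(n, k) is the Stirling number of the second kind.
For n = 8, k = 6:
S(8, 6) = 266, so
surj = 6! * 266 = 720 * 266 = 191520.

191520


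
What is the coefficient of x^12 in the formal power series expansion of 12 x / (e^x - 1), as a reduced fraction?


The exponential generating function for Bernoulli numbers is
x / (e^x - 1) = sum_{k>=0} B_k x^k / k!.
So the coefficient of x^12 in 12 x / (e^x - 1) is 12 B_12 / 12!.
Computing: B_12 = -691/2730, 12! = 479001600, giving
12 * -691/2730 / 479001600 = -691/108972864000.

-691/108972864000


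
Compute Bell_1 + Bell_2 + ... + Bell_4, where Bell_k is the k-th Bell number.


Recall Bell_k counts set partitions of a k-set (with Bell_0 = 1 by convention).
Bell_1 through Bell_4: 1, 2, 5, 15
Sum = 1 + 2 + 5 + 15 = 23.

23


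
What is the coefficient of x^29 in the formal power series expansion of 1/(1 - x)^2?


The negative binomial / multiset identity is
1/(1 - x)^r = sum_{k>=0} C(k + r - 1, r - 1) x^k.
Here r = 2 and k = 29, so the coefficient is
C(29 + 1, 1) = C(30, 1)
= 30

30


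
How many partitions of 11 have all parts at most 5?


Using the generating function (1-x)^(-1)(1-x^2)^(-1)...(1-x^5)^(-1),
the coefficient of x^11 counts these restricted partitions.
Result = 37

37


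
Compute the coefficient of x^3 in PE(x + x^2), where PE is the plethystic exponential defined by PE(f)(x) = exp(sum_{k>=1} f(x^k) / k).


With f(x) = x + x^2, the exponent is sum_{k>=1} (x^k + x^(2k)) / k = -ln(1 - x) - ln(1 - x^2). Exponentiating:
PE(x + x^2) = 1 / ((1 - x)(1 - x^2)).
This is the generating function for partitions of n into parts of size 1 or 2. The number of 2's can be any j in 0..1, and the rest are 1's, so
[x^3] = floor(3/2) + 1 = 2.

2


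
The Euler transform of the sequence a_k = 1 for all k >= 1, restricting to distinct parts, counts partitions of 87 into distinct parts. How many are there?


Partitions of 87 into distinct parts can be computed via generating function.
Product (1+x)(1+x^2)(1+x^3)...
The coefficient of x^87 = 145578

145578


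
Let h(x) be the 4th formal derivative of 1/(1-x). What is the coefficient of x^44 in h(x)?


Differentiating 4 times: d^4/dx^4 [1/(1-x)] = 4!/(1-x)^5.
The expansion 1/(1-x)^5 = sum_{k>=0} C(k+4, 4) x^k, so the coefficient of x^n in 4!/(1-x)^5 is 4! * C(n+4, 4).
For n = 44: 24 * C(48, 4) = 24 * 194580 = 4669920

4669920


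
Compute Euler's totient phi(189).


phi(n) counts integers in [1, n] coprime to n. Using the multiplicative formula phi(n) = n * prod_{p | n} (1 - 1/p):
189 = 3^3 * 7, so
phi(189) = 189 * (1 - 1/3) * (1 - 1/7) = 108.

108


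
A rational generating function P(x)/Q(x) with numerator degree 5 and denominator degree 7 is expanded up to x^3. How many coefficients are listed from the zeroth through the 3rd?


Expanding up to x^3 gives the coefficients for x^0, x^1, ..., x^3.
That is 3 + 1 = 4 coefficients in total.

4


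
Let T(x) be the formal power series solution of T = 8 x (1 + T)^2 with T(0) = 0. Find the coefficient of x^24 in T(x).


Apply the Lagrange inversion formula: if T = 8 x * phi(T) with phi(t) = (1 + t)^2, then [x^n] T = 8^n * (1/n) [t^(n-1)] phi(t)^n = 8^n * (1/n) [t^(n-1)] (1 + t)^(2n) = 8^n * (1/n) C(2n, n-1).
Using the identity C(2n, n-1) = C(2n, n) * n / (n+1), the unscaled factor equals C(2n, n) / (n+1) = C_n, the n-th Catalan number.
For n = 24: C_24 = C(48, 24) / 25 = 32247603683100/25 = 1289904147324.
With the 8^24 = 4722366482869645213696 factor, the coefficient is 4722366482869645213696 * 1289904147324 = 6091400111437406562014936646549504.

6091400111437406562014936646549504


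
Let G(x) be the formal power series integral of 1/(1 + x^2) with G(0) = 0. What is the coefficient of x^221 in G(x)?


1/(1 + x^2) = sum_{j>=0} (-1)^j x^(2j). Integrating termwise with G(0) = 0:
G(x) = sum_{j>=0} (-1)^j x^(2j+1) / (2j+1) = arctan(x).
Only odd powers are nonzero. For x^221 write 221 = 2*110 + 1, giving
(-1)^110 / 221 = 1/221 = 1/221.

1/221


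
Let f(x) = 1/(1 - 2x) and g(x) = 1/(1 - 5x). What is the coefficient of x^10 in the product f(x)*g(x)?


The coefficient of x^n in f*g is the Cauchy product: sum_{k=0}^{n} a^k * b^(n-k).
With a=2, b=5, n=10:
sum_{k=0}^{10} 2^k * 5^(10-k)
= 16275359

16275359


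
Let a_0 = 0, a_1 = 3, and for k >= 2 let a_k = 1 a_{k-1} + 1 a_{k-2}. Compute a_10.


Iterating the recurrence forward:
a_0 = 0
a_1 = 3
a_2 = 1*3 + 1*0 = 3
a_3 = 1*3 + 1*3 = 6
a_4 = 1*6 + 1*3 = 9
a_5 = 1*9 + 1*6 = 15
a_6 = 1*15 + 1*9 = 24
a_7 = 1*24 + 1*15 = 39
a_8 = 1*39 + 1*24 = 63
a_9 = 1*63 + 1*39 = 102
a_10 = 1*102 + 1*63 = 165
So a_10 = 165.

165


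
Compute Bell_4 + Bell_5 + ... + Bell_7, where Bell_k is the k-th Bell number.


Recall Bell_k counts set partitions of a k-set (with Bell_0 = 1 by convention).
Bell_4 through Bell_7: 15, 52, 203, 877
Sum = 15 + 52 + 203 + 877 = 1147.

1147


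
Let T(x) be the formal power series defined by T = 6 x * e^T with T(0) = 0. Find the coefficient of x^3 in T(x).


Apply the Lagrange inversion formula: if T = 6 x * phi(T) with phi(t) = e^t, then
[x^n] T = 6^n * (1/n) [t^(n-1)] phi(t)^n = 6^n * (1/n) [t^(n-1)] e^(n t) = 6^n * (1/n) * n^(n-1) / (n-1)! = 6^n * n^(n-1) / n!.
When c = 1 this is the Cayley count of rooted labeled trees on n vertices, divided by n!.
For n = 3: 6^3 * 3^2 / 3! = 216 * 9/6 = 324.

324


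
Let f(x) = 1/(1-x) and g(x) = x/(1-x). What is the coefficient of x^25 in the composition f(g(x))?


First simplify the composition: f(g(x)) = 1/(1 - x/(1-x)) = (1-x)/((1-x) - x) = (1-x)/(1-2x).
Now extract the coefficient. Write (1-x)/(1-2x) = 1/(1-2x) - x/(1-2x).
The coefficient of x^n in 1/(1-2x) is 2^n, and in x/(1-2x) is 2^(n-1) (for n >= 1).
So the coefficient of x^25 is 2^25 - 2^24 = 33554432 - 16777216 = 16777216.

16777216


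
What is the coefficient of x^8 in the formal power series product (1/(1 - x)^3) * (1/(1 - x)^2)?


Combine the factors: (1/(1 - x)^3) * (1/(1 - x)^2) = 1/(1 - x)^5.
Then use 1/(1 - x)^r = sum_{k>=0} C(k + r - 1, r - 1) x^k with r = 5 and k = 8:
C(12, 4) = 495.

495


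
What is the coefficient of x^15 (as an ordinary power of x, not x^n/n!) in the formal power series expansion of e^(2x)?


The exponential series is e^y = sum_{k>=0} y^k / k!. Substituting y = 2x gives
e^(2x) = sum_{k>=0} 2^k x^k / k!.
So the coefficient of x^n is a^n/n! with a = 2, n = 15:
2^15 / 15! = 32768/1307674368000 = 16/638512875

16/638512875


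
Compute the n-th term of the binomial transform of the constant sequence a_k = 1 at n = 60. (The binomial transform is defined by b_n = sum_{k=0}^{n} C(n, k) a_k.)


With a_k = 1 for all k, b_n = sum_{k=0}^{n} C(n, k) = 2^n by the binomial theorem.
For n = 60: 2^60 = 1152921504606846976.

1152921504606846976


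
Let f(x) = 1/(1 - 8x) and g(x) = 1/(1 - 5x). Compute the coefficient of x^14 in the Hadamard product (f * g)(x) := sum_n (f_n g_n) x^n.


f has coefficients f_k = 8^k and g has coefficients g_k = 5^k, so the Hadamard product has coefficient (f*g)_k = 8^k * 5^k = 40^k.
For k = 14: 40^14 = 26843545600000000000000.

26843545600000000000000


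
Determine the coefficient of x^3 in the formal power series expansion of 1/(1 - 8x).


The geometric series identity gives 1/(1 - c x) = sum_{k>=0} c^k x^k, so the coefficient of x^k is c^k.
Here c = 8 and k = 3.
Computing: 8^3 = 512

512


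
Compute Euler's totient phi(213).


phi(n) counts integers in [1, n] coprime to n. Using the multiplicative formula phi(n) = n * prod_{p | n} (1 - 1/p):
213 = 3 * 71, so
phi(213) = 213 * (1 - 1/3) * (1 - 1/71) = 140.

140


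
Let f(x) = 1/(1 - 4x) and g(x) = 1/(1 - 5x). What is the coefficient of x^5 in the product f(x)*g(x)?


The coefficient of x^n in f*g is the Cauchy product: sum_{k=0}^{n} a^k * b^(n-k).
With a=4, b=5, n=5:
sum_{k=0}^{5} 4^k * 5^(5-k)
= 11529

11529


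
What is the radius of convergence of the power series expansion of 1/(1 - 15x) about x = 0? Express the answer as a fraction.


Expanding 1/(1 - 15x) = sum_{k>=0} 15^k x^k, the series converges when |15x| < 1, i.e., |x| < 1/15.
So the radius of convergence is 1/15 = 1/15.

1/15


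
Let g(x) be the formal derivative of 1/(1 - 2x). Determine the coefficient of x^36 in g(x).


Differentiate termwise: d/dx sum_{k>=0} 2^k x^k = sum_{k>=1} k 2^k x^(k-1) = sum_{j>=0} (j+1) 2^(j+1) x^j.
Equivalently, d/dx [1/(1 - 2x)] = 2/(1 - 2x)^2.
For j = 36: 37 * 2^37 = 37 * 137438953472 = 5085241278464.

5085241278464


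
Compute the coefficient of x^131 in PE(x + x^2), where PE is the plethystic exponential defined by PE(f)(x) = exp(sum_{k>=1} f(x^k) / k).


With f(x) = x + x^2, the exponent is sum_{k>=1} (x^k + x^(2k)) / k = -ln(1 - x) - ln(1 - x^2). Exponentiating:
PE(x + x^2) = 1 / ((1 - x)(1 - x^2)).
This is the generating function for partitions of n into parts of size 1 or 2. The number of 2's can be any j in 0..65, and the rest are 1's, so
[x^131] = floor(131/2) + 1 = 66.

66


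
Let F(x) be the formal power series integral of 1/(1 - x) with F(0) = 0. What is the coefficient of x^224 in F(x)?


1/(1 - x) = sum_{k>=0} x^k. Integrating termwise and using F(0) = 0 gives
F(x) = sum_{k>=0} x^(k+1) / (k+1) = sum_{m>=1} x^m / m = -ln(1 - x).
So the coefficient of x^224 is 1/224 = 1/224.

1/224


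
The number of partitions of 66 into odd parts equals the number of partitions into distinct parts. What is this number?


Computing partitions of 66 into odd parts (1, 3, 5, ...):
Using the generating function prod_{k>=0} 1/(1-x^(2k+1)),
the count is 20132

20132


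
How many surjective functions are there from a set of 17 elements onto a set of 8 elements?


By inclusion-exclusion on which target elements are missed, the number of surjections from an n-set onto a k-set is
surj(n, k) = sum_{j=0}^{k} (-1)^j C(k, j) (k - j)^n.
Equivalently surj(n, k) = k! * S(n, k), where S(n, k) is the Stirling number of the second kind.
For n = 17, k = 8:
S(17, 8) = 20415995028, so
surj = 8! * 20415995028 = 40320 * 20415995028 = 823172919528960.

823172919528960


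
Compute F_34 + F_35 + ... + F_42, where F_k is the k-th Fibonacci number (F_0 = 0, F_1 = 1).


Use the identity sum_{k=0}^{N} F_k = F_{N+2} - 1 (which follows from F_{k+2} - F_{k+1} = F_k). Then
sum_{k=34}^{42} F_k = (F_{44} - 1) - (F_{35} - 1) = F_{44} - F_{35}.
Computing: F_{44} = 701408733, F_{35} = 9227465, so
Sum = 701408733 - 9227465 = 692181268.

692181268


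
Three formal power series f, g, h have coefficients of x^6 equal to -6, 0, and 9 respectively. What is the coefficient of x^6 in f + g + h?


Series addition is componentwise:
-6 + 0 + 9
= 3

3


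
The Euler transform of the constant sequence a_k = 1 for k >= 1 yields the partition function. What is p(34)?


The Euler transform converts the sequence a_k = 1 into the number of integer partitions.
Using the recurrence or dynamic programming:
p(34) = 12310

12310


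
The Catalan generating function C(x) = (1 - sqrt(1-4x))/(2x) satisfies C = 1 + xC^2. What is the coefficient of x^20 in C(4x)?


Substituting x -> 4x scales the n-th coefficient by 4^n, so [x^20] C(4x) = 4^20 * C_20.
C_20 = C(2*20, 20)/(21) = 137846528820/21 = 6564120420.
So 4^20 * 6564120420 = 1099511627776 * 6564120420 = 7217326727911880785920.

7217326727911880785920


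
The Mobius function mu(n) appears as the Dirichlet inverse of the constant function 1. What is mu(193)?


193 = 193 (all distinct primes).
mu(193) = (-1)^1 = -1

-1


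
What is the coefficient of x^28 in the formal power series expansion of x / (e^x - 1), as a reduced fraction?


The exponential generating function for Bernoulli numbers is
x / (e^x - 1) = sum_{k>=0} B_k x^k / k!.
So the coefficient of x^28 in x / (e^x - 1) is B_28 / 28!.
Computing: B_28 = -23749461029/870, 28! = 304888344611713860501504000000, giving
-23749461029/870 / 304888344611713860501504000000 = -3392780147/37893265687455865519472640000000.

-3392780147/37893265687455865519472640000000


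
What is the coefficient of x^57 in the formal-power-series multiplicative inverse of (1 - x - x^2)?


Let the inverse be f(x) = sum_{k>=0} a_k x^k. From f(x) * (1 - x - x^2) = 1 and matching coefficients:
 x^0: a_0 = 1.
 x^1: a_1 - a_0 = 0, so a_1 = 1.
 x^k (k >= 2): a_k - a_{k-1} - a_{k-2} = 0, i.e. a_k = a_{k-1} + a_{k-2}.
This is the Fibonacci-type recurrence shifted so that a_0 = a_1 = 1.
Iterating: a_0=1, a_1=1, a_2=2, a_3=3, a_4=5, a_5=8, a_6=13, a_7=21, a_8=34, a_9=55, ...
a_57 = 591286729879.

591286729879


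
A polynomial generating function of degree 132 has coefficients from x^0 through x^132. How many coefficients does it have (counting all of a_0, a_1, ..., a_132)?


A polynomial of degree 132 takes the form a_0 + a_1 x + ... + a_132 x^132.
The number of coefficients is 132 + 1 = 133.

133


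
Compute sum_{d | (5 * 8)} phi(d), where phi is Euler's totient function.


First, 5 * 8 = 40. One classical identity is sum_{d | n} phi(d) = n (each k in [1, n] has a unique gcd with n, and among the k's with gcd(k, n) = n/d there are phi(d) of them). So the sum equals 40. We also verify directly:
Divisors of 40: 1, 2, 4, 5, 8, 10, 20, 40.
phi values: 1, 1, 2, 4, 4, 4, 8, 16.
Sum = 40.

40


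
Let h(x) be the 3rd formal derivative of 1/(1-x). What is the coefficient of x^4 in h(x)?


Differentiating 3 times: d^3/dx^3 [1/(1-x)] = 3!/(1-x)^4.
The expansion 1/(1-x)^4 = sum_{k>=0} C(k+3, 3) x^k, so the coefficient of x^n in 3!/(1-x)^4 is 3! * C(n+3, 3).
For n = 4: 6 * C(7, 3) = 6 * 35 = 210

210


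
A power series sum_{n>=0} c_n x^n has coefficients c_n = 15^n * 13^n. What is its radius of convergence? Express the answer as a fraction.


By the root test (Cauchy-Hadamard), the radius is R = 1 / limsup_n |c_n|^(1/n).
Here |c_n|^(1/n) = (15^n * 13^n)^(1/n) = 15 * 13 = 195 for all n.
So R = 1/195 = 1/195.

1/195


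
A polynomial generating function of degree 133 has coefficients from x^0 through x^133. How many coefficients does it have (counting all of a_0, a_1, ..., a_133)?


A polynomial of degree 133 takes the form a_0 + a_1 x + ... + a_133 x^133.
The number of coefficients is 133 + 1 = 134.

134


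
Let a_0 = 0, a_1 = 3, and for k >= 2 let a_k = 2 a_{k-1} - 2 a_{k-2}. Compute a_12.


Iterating the recurrence forward:
a_0 = 0
a_1 = 3
a_2 = 2*3 - 2*0 = 6
a_3 = 2*6 - 2*3 = 6
a_4 = 2*6 - 2*6 = 0
a_5 = 2*0 - 2*6 = -12
a_6 = 2*-12 - 2*0 = -24
a_7 = 2*-24 - 2*-12 = -24
a_8 = 2*-24 - 2*-24 = 0
a_9 = 2*0 - 2*-24 = 48
a_10 = 2*48 - 2*0 = 96
a_11 = 2*96 - 2*48 = 96
a_12 = 2*96 - 2*96 = 0
So a_12 = 0.

0


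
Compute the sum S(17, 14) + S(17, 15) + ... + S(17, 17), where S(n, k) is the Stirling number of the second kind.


By definition, S(n, k) counts partitions of an n-set into exactly k nonempty blocks.
Computing row n = 17 for k = 14..17:
S(17, k): 249900, 7820, 136, 1
Sum = 257857.

257857


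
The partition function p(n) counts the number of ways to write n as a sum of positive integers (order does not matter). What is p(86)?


Using the generating function prod_{k>=1} 1/(1-x^k), we compute p(86).
By dynamic programming over parts 1 through 86:
p(86) = 34262962

34262962


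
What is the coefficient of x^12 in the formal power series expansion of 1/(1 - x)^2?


The expansion 1/(1 - x)^r = sum_{k>=0} C(k + r - 1, r - 1) x^k follows from the multiset / negative-binomial theorem (or from repeated differentiation of the geometric series).
For r = 2 and k = 12:
C(13, 1) = 6227020800 / (1 * 479001600) = 13.

13


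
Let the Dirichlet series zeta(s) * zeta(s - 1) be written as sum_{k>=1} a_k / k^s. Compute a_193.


Convolution gives a_k = sum_{d | k} d * 1 = sum_{d | k} d = sigma(k), the sum of positive divisors of k.
For k = 193, the divisors are 1, 193, so
sigma(193) = 1 + 193 = 194.

194


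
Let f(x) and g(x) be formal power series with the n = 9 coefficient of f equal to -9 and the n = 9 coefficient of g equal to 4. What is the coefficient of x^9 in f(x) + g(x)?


Addition of formal power series is termwise.
The coefficient of x^9 in f + g = -9 + 4
= -5

-5


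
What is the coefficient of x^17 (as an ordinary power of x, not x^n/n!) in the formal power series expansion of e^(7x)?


The exponential series is e^y = sum_{k>=0} y^k / k!. Substituting y = 7x gives
e^(7x) = sum_{k>=0} 7^k x^k / k!.
So the coefficient of x^n is a^n/n! with a = 7, n = 17:
7^17 / 17! = 232630513987207/355687428096000 = 4747561509943/7258927104000

4747561509943/7258927104000


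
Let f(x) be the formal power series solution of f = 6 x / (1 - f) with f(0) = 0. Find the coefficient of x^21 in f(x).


Apply Lagrange inversion: f = 6 x * phi(f) with phi(t) = 1/(1 - t), so
[x^n] f = 6^n * (1/n) [t^(n-1)] phi(t)^n = 6^n * (1/n) [t^(n-1)] (1 - t)^(-n) = 6^n * (1/n) C(2n - 2, n - 1) = 6^n * C_{n-1}.
For n = 21: C_20 = C(40, 20) / 21 = 137846528820/21 = 6564120420.
With the 6^21 = 21936950640377856 factor, the coefficient is 21936950640377856 * 6564120420 = 143996785651036361085419520.

143996785651036361085419520


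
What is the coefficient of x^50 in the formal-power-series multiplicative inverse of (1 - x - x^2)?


Let the inverse be f(x) = sum_{k>=0} a_k x^k. From f(x) * (1 - x - x^2) = 1 and matching coefficients:
 x^0: a_0 = 1.
 x^1: a_1 - a_0 = 0, so a_1 = 1.
 x^k (k >= 2): a_k - a_{k-1} - a_{k-2} = 0, i.e. a_k = a_{k-1} + a_{k-2}.
This is the Fibonacci-type recurrence shifted so that a_0 = a_1 = 1.
Iterating: a_0=1, a_1=1, a_2=2, a_3=3, a_4=5, a_5=8, a_6=13, a_7=21, a_8=34, a_9=55, ...
a_50 = 20365011074.

20365011074


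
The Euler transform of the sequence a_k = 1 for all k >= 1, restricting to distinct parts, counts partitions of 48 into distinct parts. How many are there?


Partitions of 48 into distinct parts can be computed via generating function.
Product (1+x)(1+x^2)(1+x^3)...
The coefficient of x^48 = 2910

2910


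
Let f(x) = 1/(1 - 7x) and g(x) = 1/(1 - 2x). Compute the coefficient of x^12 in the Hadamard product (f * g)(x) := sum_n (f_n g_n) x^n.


f has coefficients f_k = 7^k and g has coefficients g_k = 2^k, so the Hadamard product has coefficient (f*g)_k = 7^k * 2^k = 14^k.
For k = 12: 14^12 = 56693912375296.

56693912375296


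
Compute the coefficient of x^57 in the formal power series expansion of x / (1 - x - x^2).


Let f(x) = sum_{k>=0} a_k x^k. Multiplying f(x) * (1 - x - x^2) = x and matching coefficients gives a_0 = 0, a_1 = 1, and a_k = a_{k-1} + a_{k-2} for k >= 2. These are the Fibonacci numbers F_k.
Iterating from F_0 = 0, F_1 = 1:
F_0=0, F_1=1, F_2=1, F_3=2, F_4=3, F_5=5, F_6=8, F_7=13, F_8=21, F_9=34, ...
F_57 = 365435296162.

365435296162


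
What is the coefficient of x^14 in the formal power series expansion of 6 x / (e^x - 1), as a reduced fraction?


The exponential generating function for Bernoulli numbers is
x / (e^x - 1) = sum_{k>=0} B_k x^k / k!.
So the coefficient of x^14 in 6 x / (e^x - 1) is 6 B_14 / 14!.
Computing: B_14 = 7/6, 14! = 87178291200, giving
6 * 7/6 / 87178291200 = 1/12454041600.

1/12454041600


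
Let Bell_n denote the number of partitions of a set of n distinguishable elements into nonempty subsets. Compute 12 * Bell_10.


Bell_10 can be computed from the Bell triangle or from Dobinski's identity Bell_n = (1/e) * sum_{k>=0} k^n / k!.
Computing Bell_10 = 115975.
Then 12 * 115975 = 1391700.

1391700


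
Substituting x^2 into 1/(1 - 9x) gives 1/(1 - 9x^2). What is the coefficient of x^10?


The coefficient of x^(2m) in 1/(1 - 9x^2) is 9^m.
With n = 10 = 2*5, the coefficient is 9^5 = 59049.

59049


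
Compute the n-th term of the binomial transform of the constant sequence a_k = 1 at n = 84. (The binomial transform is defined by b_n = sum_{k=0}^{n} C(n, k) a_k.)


With a_k = 1 for all k, b_n = sum_{k=0}^{n} C(n, k) = 2^n by the binomial theorem.
For n = 84: 2^84 = 19342813113834066795298816.

19342813113834066795298816


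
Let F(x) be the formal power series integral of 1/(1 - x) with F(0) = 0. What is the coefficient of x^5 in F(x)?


1/(1 - x) = sum_{k>=0} x^k. Integrating termwise and using F(0) = 0 gives
F(x) = sum_{k>=0} x^(k+1) / (k+1) = sum_{m>=1} x^m / m = -ln(1 - x).
So the coefficient of x^5 is 1/5 = 1/5.

1/5


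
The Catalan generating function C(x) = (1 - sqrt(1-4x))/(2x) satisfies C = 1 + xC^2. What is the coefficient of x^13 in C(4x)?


Substituting x -> 4x scales the n-th coefficient by 4^n, so [x^13] C(4x) = 4^13 * C_13.
C_13 = C(2*13, 13)/(14) = 10400600/14 = 742900.
So 4^13 * 742900 = 67108864 * 742900 = 49855175065600.

49855175065600


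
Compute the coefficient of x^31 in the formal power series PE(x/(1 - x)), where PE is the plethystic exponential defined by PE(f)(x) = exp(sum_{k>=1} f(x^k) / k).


For f(x) = x/(1 - x) we have
sum_{k>=1} f(x^k) / k = sum_{k>=1} (1/k) * x^k / (1 - x^k) = sum_{k, m >= 1} x^(k m) / k,
which after exponentiating simplifies to
PE(x/(1 - x)) = prod_{k>=1} 1 / (1 - x^k).
This is the generating function for the partition function p(n), so the coefficient of x^31 is p(31).
Computing p(31) by dynamic programming over parts 1, 2, ..., 31: p(31) = 6842.

6842


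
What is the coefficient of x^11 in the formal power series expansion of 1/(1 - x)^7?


The negative binomial / multiset identity is
1/(1 - x)^r = sum_{k>=0} C(k + r - 1, r - 1) x^k.
Here r = 7 and k = 11, so the coefficient is
C(11 + 6, 6) = C(17, 6)
= 12376

12376


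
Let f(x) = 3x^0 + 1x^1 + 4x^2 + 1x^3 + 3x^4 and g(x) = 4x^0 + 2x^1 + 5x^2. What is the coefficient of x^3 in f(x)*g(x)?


Cauchy product at x^3:
1*5 + 4*2 + 1*4
= 17

17


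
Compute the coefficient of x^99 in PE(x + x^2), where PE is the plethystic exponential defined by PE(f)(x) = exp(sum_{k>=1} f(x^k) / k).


With f(x) = x + x^2, the exponent is sum_{k>=1} (x^k + x^(2k)) / k = -ln(1 - x) - ln(1 - x^2). Exponentiating:
PE(x + x^2) = 1 / ((1 - x)(1 - x^2)).
This is the generating function for partitions of n into parts of size 1 or 2. The number of 2's can be any j in 0..49, and the rest are 1's, so
[x^99] = floor(99/2) + 1 = 50.

50


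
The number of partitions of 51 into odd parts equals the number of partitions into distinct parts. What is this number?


Computing partitions of 51 into odd parts (1, 3, 5, ...):
Using the generating function prod_{k>=0} 1/(1-x^(2k+1)),
the count is 4097

4097


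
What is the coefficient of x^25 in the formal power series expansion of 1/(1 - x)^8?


The negative binomial / multiset identity is
1/(1 - x)^r = sum_{k>=0} C(k + r - 1, r - 1) x^k.
Here r = 8 and k = 25, so the coefficient is
C(25 + 7, 7) = C(32, 7)
= 3365856

3365856


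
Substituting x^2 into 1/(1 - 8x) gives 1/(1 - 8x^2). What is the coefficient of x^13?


Since 1/(1 - 8x^2) only has even powers of x,
the coefficient of x^13 (odd) is 0.

0


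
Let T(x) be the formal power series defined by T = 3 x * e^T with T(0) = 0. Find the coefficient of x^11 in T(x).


Apply the Lagrange inversion formula: if T = 3 x * phi(T) with phi(t) = e^t, then
[x^n] T = 3^n * (1/n) [t^(n-1)] phi(t)^n = 3^n * (1/n) [t^(n-1)] e^(n t) = 3^n * (1/n) * n^(n-1) / (n-1)! = 3^n * n^(n-1) / n!.
When c = 1 this is the Cayley count of rooted labeled trees on n vertices, divided by n!.
For n = 11: 3^11 * 11^10 / 11! = 177147 * 25937424601/39916800 = 5156831600217/44800.

5156831600217/44800


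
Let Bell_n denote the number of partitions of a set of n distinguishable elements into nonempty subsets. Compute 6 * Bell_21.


Bell_21 can be computed from the Bell triangle or from Dobinski's identity Bell_n = (1/e) * sum_{k>=0} k^n / k!.
Computing Bell_21 = 474869816156751.
Then 6 * 474869816156751 = 2849218896940506.

2849218896940506


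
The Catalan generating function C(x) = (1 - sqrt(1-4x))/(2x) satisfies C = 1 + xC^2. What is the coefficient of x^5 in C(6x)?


Substituting x -> 6x scales the n-th coefficient by 6^n, so [x^5] C(6x) = 6^5 * C_5.
C_5 = C(2*5, 5)/(6) = 252/6 = 42.
So 6^5 * 42 = 7776 * 42 = 326592.

326592


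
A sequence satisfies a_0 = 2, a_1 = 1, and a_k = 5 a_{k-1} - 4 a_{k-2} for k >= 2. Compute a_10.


The characteristic equation is t^2 - 5 t + 4 = 0, with roots r_1 = 4 and r_2 = 1 (so c_1 = r_1 + r_2, c_2 = -r_1 r_2 as required).
One can use the closed form a_n = A r_1^n + B r_2^n, but direct iteration is more reliable:
a_0 = 2, a_1 = 1, a_2 = -3, a_3 = -19, a_4 = -83, a_5 = -339, a_6 = -1363, a_7 = -5459, a_8 = -21843, a_9 = -87379, a_10 = -349523.
So a_10 = -349523.

-349523


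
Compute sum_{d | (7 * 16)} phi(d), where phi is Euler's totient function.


First, 7 * 16 = 112. One classical identity is sum_{d | n} phi(d) = n (each k in [1, n] has a unique gcd with n, and among the k's with gcd(k, n) = n/d there are phi(d) of them). So the sum equals 112. We also verify directly:
Divisors of 112: 1, 2, 4, 7, 8, 14, 16, 28, 56, 112.
phi values: 1, 1, 2, 6, 4, 6, 8, 12, 24, 48.
Sum = 112.

112


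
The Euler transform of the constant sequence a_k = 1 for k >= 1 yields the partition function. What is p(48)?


The Euler transform converts the sequence a_k = 1 into the number of integer partitions.
Using the recurrence or dynamic programming:
p(48) = 147273

147273


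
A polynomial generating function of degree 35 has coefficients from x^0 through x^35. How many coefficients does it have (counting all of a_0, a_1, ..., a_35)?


A polynomial of degree 35 takes the form a_0 + a_1 x + ... + a_35 x^35.
The number of coefficients is 35 + 1 = 36.

36


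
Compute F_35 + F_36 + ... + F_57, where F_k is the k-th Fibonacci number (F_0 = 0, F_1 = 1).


Use the identity sum_{k=0}^{N} F_k = F_{N+2} - 1 (which follows from F_{k+2} - F_{k+1} = F_k). Then
sum_{k=35}^{57} F_k = (F_{59} - 1) - (F_{36} - 1) = F_{59} - F_{36}.
Computing: F_{59} = 956722026041, F_{36} = 14930352, so
Sum = 956722026041 - 14930352 = 956707095689.

956707095689


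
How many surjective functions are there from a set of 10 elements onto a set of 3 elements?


By inclusion-exclusion on which target elements are missed, the number of surjections from an n-set onto a k-set is
surj(n, k) = sum_{j=0}^{k} (-1)^j C(k, j) (k - j)^n.
Equivalently surj(n, k) = k! * S(n, k), where S(n, k) is the Stirling number of the second kind.
For n = 10, k = 3:
S(10, 3) = 9330, so
surj = 3! * 9330 = 6 * 9330 = 55980.

55980


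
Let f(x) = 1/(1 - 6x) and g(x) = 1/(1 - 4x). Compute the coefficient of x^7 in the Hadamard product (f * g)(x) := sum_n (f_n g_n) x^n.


f has coefficients f_k = 6^k and g has coefficients g_k = 4^k, so the Hadamard product has coefficient (f*g)_k = 6^k * 4^k = 24^k.
For k = 7: 24^7 = 4586471424.

4586471424


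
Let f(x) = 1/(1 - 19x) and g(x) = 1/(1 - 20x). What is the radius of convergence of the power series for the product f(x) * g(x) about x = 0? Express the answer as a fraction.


The radius of 1/(1 - 19x) is 1/19 (nearest singularity at x = 1/19), and the radius of 1/(1 - 20x) is 1/20.
The product f(x)*g(x) = 1/((1 - 19x)(1 - 20x)) has singularities at both 1/19 and 1/20, so its radius of convergence is the distance to the nearest one:
min(1/19, 1/20) = 1/20.

1/20


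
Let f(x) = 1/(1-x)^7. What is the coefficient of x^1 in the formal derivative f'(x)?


Differentiate: d/dx [ 1/(1-x)^r ] = r / (1-x)^(r+1).
Here r = 7, so f'(x) = 7 / (1-x)^8.
The expansion of 1/(1-x)^(r+1) has coefficient of x^n equal to C(n+r, r).
So the coefficient of x^1 in f'(x) is
7 * C(8, 7) = 7 * 8 = 56

56


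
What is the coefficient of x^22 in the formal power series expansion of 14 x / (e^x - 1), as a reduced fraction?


The exponential generating function for Bernoulli numbers is
x / (e^x - 1) = sum_{k>=0} B_k x^k / k!.
So the coefficient of x^22 in 14 x / (e^x - 1) is 14 B_22 / 22!.
Computing: B_22 = 854513/138, 22! = 1124000727777607680000, giving
14 * 854513/138 / 1124000727777607680000 = 77683/1007221431385128960000.

77683/1007221431385128960000


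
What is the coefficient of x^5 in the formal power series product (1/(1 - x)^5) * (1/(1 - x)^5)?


Combine the factors: (1/(1 - x)^5) * (1/(1 - x)^5) = 1/(1 - x)^10.
Then use 1/(1 - x)^r = sum_{k>=0} C(k + r - 1, r - 1) x^k with r = 10 and k = 5:
C(14, 9) = 2002.

2002


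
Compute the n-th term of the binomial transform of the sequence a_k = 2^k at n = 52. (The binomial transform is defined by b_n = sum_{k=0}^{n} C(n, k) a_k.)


With a_k = 2^k, b_n = sum_{k=0}^{n} C(n, k) 2^k = (1 + 2)^n by the binomial theorem.
For n = 52: (1 + 2)^52 = 3^52 = 6461081889226673298932241.

6461081889226673298932241


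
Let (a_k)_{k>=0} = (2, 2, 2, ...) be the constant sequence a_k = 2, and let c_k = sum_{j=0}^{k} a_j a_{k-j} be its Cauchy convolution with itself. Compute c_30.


Since a_j = 2 for all j >= 0, the convolution sum becomes
c_k = sum_{j=0}^{k} 2 * 2 = 4 * (k + 1).
Equivalently, the generating function of (a_k) is 2/(1 - x) and its square is 4/(1 - x)^2 = sum_{k>=0} 4(k + 1) x^k.
For k = 30: 4 * 31 = 124.

124


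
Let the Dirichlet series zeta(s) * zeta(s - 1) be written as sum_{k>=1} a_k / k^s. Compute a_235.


Convolution gives a_k = sum_{d | k} d * 1 = sum_{d | k} d = sigma(k), the sum of positive divisors of k.
For k = 235, the divisors are 1, 5, 47, 235, so
sigma(235) = 1 + 5 + 47 + 235 = 288.

288


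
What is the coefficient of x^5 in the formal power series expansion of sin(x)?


The Maclaurin series is sin(t) = sum_{k>=0} (-1)^k t^(2k+1) / (2k+1)!, so substituting t = x, only odd powers of x are nonzero, with coefficient of x^(2k+1) equal to (-1)^k / (2k+1)!.
Write 5 = 2*2 + 1, giving the coefficient (-1)^2 / 5! = 1/120 = 1/120.

1/120


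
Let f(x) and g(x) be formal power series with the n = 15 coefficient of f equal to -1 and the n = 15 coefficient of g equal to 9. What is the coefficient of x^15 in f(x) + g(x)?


Addition of formal power series is termwise.
The coefficient of x^15 in f + g = -1 + 9
= 8

8


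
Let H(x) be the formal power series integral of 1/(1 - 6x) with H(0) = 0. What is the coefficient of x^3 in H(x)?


1/(1 - 6x) = sum_{k>=0} 6^k x^k. Integrating termwise with H(0) = 0:
H(x) = sum_{k>=0} 6^k x^(k+1) / (k+1) = sum_{m>=1} 6^(m-1) x^m / m.
For m = 3: 6^2/3 = 36/3 = 12.

12


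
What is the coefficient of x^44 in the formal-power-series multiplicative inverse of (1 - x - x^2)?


Let the inverse be f(x) = sum_{k>=0} a_k x^k. From f(x) * (1 - x - x^2) = 1 and matching coefficients:
 x^0: a_0 = 1.
 x^1: a_1 - a_0 = 0, so a_1 = 1.
 x^k (k >= 2): a_k - a_{k-1} - a_{k-2} = 0, i.e. a_k = a_{k-1} + a_{k-2}.
This is the Fibonacci-type recurrence shifted so that a_0 = a_1 = 1.
Iterating: a_0=1, a_1=1, a_2=2, a_3=3, a_4=5, a_5=8, a_6=13, a_7=21, a_8=34, a_9=55, ...
a_44 = 1134903170.

1134903170


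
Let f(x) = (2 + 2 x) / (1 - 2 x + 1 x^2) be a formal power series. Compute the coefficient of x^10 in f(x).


Write f(x) = sum_{k>=0} a_k x^k. Multiplying both sides by 1 - 2 x + 1 x^2 gives
(1 - 2 x + 1 x^2) sum_{k>=0} a_k x^k = 2 + 2 x.
Matching coefficients:
 x^0: a_0 = 2
 x^1: a_1 - 2 a_0 = 2  =>  a_1 = 2*2 + 2 = 6
 x^k (k >= 2): a_k = 2 a_{k-1} - 1 a_{k-2}.
Iterating: a_2 = 10, a_3 = 14, a_4 = 18, a_5 = 22, a_6 = 26, a_7 = 30, a_8 = 34, a_9 = 38, a_10 = 42.
So the coefficient of x^10 is 42.

42


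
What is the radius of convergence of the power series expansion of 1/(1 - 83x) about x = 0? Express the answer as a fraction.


Expanding 1/(1 - 83x) = sum_{k>=0} 83^k x^k, the series converges when |83x| < 1, i.e., |x| < 1/83.
So the radius of convergence is 1/83 = 1/83.

1/83


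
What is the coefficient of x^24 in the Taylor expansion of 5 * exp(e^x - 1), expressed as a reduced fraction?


exp(e^x - 1) = sum_{k>=0} Bell_k x^k / k!, where Bell_k is the k-th Bell number.
So the coefficient of x^24 is 5 * Bell_24 / 24!.
Computing: Bell_24 = 445958869294805289 and 24! = 620448401733239439360000, giving
5 * 445958869294805289/620448401733239439360000 = 148652956431601763/41363226782215962624000.

148652956431601763/41363226782215962624000


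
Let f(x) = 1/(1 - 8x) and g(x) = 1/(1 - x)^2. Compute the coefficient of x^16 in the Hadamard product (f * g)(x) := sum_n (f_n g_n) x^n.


f has coefficients f_k = 8^k. For g = 1/(1 - x)^2 the coefficient is g_k = C(k + 1, 1) = k + 1. The Hadamard coefficient is (f * g)_k = 8^k * (k + 1).
For k = 16: 8^16 * 17 = 281474976710656 * 17 = 4785074604081152.

4785074604081152


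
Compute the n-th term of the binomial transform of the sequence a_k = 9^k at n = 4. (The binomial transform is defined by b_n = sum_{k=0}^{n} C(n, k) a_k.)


With a_k = 9^k, b_n = sum_{k=0}^{n} C(n, k) 9^k = (1 + 9)^n by the binomial theorem.
For n = 4: (1 + 9)^4 = 10^4 = 10000.

10000


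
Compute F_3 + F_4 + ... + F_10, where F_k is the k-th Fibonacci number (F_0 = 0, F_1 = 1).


Use the identity sum_{k=0}^{N} F_k = F_{N+2} - 1 (which follows from F_{k+2} - F_{k+1} = F_k). Then
sum_{k=3}^{10} F_k = (F_{12} - 1) - (F_{4} - 1) = F_{12} - F_{4}.
Computing: F_{12} = 144, F_{4} = 3, so
Sum = 144 - 3 = 141.

141


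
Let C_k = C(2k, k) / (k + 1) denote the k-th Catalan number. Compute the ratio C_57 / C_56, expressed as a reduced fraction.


Using C_k = (2k)! / (k! (k+1)!), the ratio C_{k+1}/C_k simplifies to
C_{k+1}/C_k = [(2k+2)! / ((k+1)! (k+2)!)] * [k! (k+1)! / (2k)!]
 = (2k+2)(2k+1) / ((k+1)(k+2)) = 2(2k+1) / (k+2).
For k = 56: 2(2*56 + 1) / (56 + 2) = 226/58 = 113/29.

113/29


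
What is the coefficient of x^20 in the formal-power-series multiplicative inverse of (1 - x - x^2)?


Let the inverse be f(x) = sum_{k>=0} a_k x^k. From f(x) * (1 - x - x^2) = 1 and matching coefficients:
 x^0: a_0 = 1.
 x^1: a_1 - a_0 = 0, so a_1 = 1.
 x^k (k >= 2): a_k - a_{k-1} - a_{k-2} = 0, i.e. a_k = a_{k-1} + a_{k-2}.
This is the Fibonacci-type recurrence shifted so that a_0 = a_1 = 1.
Iterating: a_0=1, a_1=1, a_2=2, a_3=3, a_4=5, a_5=8, a_6=13, a_7=21, a_8=34, a_9=55, ...
a_20 = 10946.

10946


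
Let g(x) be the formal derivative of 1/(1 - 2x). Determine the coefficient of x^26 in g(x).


Differentiate termwise: d/dx sum_{k>=0} 2^k x^k = sum_{k>=1} k 2^k x^(k-1) = sum_{j>=0} (j+1) 2^(j+1) x^j.
Equivalently, d/dx [1/(1 - 2x)] = 2/(1 - 2x)^2.
For j = 26: 27 * 2^27 = 27 * 134217728 = 3623878656.

3623878656


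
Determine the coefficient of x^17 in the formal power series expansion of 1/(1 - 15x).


The geometric series identity gives 1/(1 - c x) = sum_{k>=0} c^k x^k, so the coefficient of x^k is c^k.
Here c = 15 and k = 17.
Computing: 15^17 = 98526125335693359375

98526125335693359375


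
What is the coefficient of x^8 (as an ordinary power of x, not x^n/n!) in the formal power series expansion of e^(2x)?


The exponential series is e^y = sum_{k>=0} y^k / k!. Substituting y = 2x gives
e^(2x) = sum_{k>=0} 2^k x^k / k!.
So the coefficient of x^n is a^n/n! with a = 2, n = 8:
2^8 / 8! = 256/40320 = 2/315

2/315


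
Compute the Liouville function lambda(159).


The Liouville function is lambda(k) = (-1)^Omega(k), where Omega(k) counts the prime factors of k with multiplicity.
Factoring: 159 = 3 * 53, so Omega(159) = 2.
lambda(159) = (-1)^2 = 1.

1


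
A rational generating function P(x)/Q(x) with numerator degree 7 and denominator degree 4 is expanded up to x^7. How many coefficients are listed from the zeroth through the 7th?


Expanding up to x^7 gives the coefficients for x^0, x^1, ..., x^7.
That is 7 + 1 = 8 coefficients in total.

8


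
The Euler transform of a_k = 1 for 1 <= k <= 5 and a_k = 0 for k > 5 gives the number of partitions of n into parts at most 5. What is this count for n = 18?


Partitions of 18 into parts at most 5:
Using generating function (1-x)^(-1)(1-x^2)^(-1)...(1-x^5)^(-1),
the coefficient of x^18 = 141

141


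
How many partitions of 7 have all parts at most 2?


Using the generating function (1-x)^(-1)(1-x^2)^(-1),
the coefficient of x^7 counts these restricted partitions.
Result = 4

4


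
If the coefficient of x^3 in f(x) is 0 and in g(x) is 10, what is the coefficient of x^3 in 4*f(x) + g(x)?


Scalar multiplication scales coefficients: 4 * 0 = 0.
Then add the g coefficient: 0 + 10
= 10

10


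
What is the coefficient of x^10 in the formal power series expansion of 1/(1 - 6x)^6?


The general identity 1/(1 - c x)^r = sum_{k>=0} c^k C(k + r - 1, r - 1) x^k follows by substituting y = c x into 1/(1 - y)^r = sum_{k>=0} C(k + r - 1, r - 1) y^k.
For c = 6, r = 6, k = 10:
6^10 * C(15, 5) = 60466176 * 3003 = 181579926528.

181579926528


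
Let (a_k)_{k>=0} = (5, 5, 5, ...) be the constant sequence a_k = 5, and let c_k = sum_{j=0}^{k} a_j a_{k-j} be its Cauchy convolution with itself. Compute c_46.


Since a_j = 5 for all j >= 0, the convolution sum becomes
c_k = sum_{j=0}^{k} 5 * 5 = 25 * (k + 1).
Equivalently, the generating function of (a_k) is 5/(1 - x) and its square is 25/(1 - x)^2 = sum_{k>=0} 25(k + 1) x^k.
For k = 46: 25 * 47 = 1175.

1175


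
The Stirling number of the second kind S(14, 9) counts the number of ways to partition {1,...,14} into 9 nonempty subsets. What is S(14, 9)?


Using the explicit formula S(n,k) = (1/k!) sum_{j=0}^{k} (-1)^(k-j) C(k,j) j^n:
S(14, 9) = 5135130
Equivalently, S(n,k) is n! times the coefficient of x^n in the EGF (e^x - 1)^k / k!.

5135130


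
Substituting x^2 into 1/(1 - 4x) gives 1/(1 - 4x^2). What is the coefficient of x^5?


Since 1/(1 - 4x^2) only has even powers of x,
the coefficient of x^5 (odd) is 0.

0


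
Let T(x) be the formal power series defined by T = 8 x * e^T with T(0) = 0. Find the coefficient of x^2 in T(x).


Apply the Lagrange inversion formula: if T = 8 x * phi(T) with phi(t) = e^t, then
[x^n] T = 8^n * (1/n) [t^(n-1)] phi(t)^n = 8^n * (1/n) [t^(n-1)] e^(n t) = 8^n * (1/n) * n^(n-1) / (n-1)! = 8^n * n^(n-1) / n!.
When c = 1 this is the Cayley count of rooted labeled trees on n vertices, divided by n!.
For n = 2: 8^2 * 2^1 / 2! = 64 * 2/2 = 64.

64
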